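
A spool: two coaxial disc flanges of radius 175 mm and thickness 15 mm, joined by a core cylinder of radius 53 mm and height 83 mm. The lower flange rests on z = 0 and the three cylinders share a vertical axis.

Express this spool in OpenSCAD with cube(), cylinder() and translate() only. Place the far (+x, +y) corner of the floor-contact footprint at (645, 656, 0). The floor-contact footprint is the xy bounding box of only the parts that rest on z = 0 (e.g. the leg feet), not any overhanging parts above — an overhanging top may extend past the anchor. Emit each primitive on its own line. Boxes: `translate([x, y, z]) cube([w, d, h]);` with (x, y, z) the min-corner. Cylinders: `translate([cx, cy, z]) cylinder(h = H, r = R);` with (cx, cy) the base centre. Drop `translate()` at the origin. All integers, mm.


translate([470, 481, 0]) cylinder(h = 15, r = 175);
translate([470, 481, 15]) cylinder(h = 83, r = 53);
translate([470, 481, 98]) cylinder(h = 15, r = 175);


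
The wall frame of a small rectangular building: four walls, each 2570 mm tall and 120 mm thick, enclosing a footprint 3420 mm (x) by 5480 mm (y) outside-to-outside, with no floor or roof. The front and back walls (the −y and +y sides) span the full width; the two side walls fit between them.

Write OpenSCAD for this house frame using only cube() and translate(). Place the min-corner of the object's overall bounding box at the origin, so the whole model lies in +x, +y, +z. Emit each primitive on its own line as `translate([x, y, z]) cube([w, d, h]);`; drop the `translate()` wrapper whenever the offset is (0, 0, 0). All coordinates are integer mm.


cube([3420, 120, 2570]);
translate([0, 5360, 0]) cube([3420, 120, 2570]);
translate([0, 120, 0]) cube([120, 5240, 2570]);
translate([3300, 120, 0]) cube([120, 5240, 2570]);


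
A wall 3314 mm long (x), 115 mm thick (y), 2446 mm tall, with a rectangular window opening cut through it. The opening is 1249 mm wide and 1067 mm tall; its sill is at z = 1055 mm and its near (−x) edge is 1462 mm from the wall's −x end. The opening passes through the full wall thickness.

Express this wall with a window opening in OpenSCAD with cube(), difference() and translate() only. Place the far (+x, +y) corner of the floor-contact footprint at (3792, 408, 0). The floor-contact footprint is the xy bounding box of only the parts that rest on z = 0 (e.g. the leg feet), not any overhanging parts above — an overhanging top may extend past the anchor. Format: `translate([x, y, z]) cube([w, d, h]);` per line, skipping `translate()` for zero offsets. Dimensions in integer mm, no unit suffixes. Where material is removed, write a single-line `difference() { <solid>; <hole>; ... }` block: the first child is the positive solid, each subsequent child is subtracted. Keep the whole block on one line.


difference() { translate([478, 293, 0]) cube([3314, 115, 2446]); translate([1940, 293, 1055]) cube([1249, 115, 1067]); }


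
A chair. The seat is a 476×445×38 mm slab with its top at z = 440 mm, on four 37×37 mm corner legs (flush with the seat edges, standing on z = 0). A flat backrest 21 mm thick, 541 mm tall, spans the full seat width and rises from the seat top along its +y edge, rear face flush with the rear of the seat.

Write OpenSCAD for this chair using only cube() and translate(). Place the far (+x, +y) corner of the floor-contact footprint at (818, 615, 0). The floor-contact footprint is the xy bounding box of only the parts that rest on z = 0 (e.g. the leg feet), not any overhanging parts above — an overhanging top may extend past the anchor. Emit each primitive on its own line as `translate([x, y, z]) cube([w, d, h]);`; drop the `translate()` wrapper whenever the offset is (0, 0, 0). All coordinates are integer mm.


translate([342, 170, 402]) cube([476, 445, 38]);
translate([342, 170, 0]) cube([37, 37, 402]);
translate([781, 170, 0]) cube([37, 37, 402]);
translate([342, 578, 0]) cube([37, 37, 402]);
translate([781, 578, 0]) cube([37, 37, 402]);
translate([342, 594, 440]) cube([476, 21, 541]);


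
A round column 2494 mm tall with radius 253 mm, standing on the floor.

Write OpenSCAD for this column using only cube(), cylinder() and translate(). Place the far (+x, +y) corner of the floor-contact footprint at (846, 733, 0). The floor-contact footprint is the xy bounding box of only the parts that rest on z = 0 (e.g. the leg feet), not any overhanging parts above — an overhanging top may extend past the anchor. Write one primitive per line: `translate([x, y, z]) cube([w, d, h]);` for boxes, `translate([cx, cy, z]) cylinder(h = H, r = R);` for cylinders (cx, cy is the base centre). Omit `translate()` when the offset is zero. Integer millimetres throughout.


translate([593, 480, 0]) cylinder(h = 2494, r = 253);


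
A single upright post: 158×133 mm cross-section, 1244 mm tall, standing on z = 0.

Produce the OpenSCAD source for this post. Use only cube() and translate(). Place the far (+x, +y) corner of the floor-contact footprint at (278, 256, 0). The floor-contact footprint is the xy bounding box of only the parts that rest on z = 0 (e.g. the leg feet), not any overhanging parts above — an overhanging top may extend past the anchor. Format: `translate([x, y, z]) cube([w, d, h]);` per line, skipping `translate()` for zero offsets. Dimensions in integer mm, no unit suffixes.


translate([120, 123, 0]) cube([158, 133, 1244]);


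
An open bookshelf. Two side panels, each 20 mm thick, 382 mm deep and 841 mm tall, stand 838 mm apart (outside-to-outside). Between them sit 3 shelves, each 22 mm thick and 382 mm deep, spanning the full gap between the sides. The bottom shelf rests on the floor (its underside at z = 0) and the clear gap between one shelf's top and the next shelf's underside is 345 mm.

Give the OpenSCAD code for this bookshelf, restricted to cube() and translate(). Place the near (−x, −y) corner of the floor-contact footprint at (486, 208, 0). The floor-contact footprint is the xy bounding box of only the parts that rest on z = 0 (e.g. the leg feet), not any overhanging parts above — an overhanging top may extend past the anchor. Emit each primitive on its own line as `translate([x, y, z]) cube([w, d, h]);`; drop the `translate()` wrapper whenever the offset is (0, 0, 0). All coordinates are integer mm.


translate([486, 208, 0]) cube([20, 382, 841]);
translate([1304, 208, 0]) cube([20, 382, 841]);
translate([506, 208, 0]) cube([798, 382, 22]);
translate([506, 208, 367]) cube([798, 382, 22]);
translate([506, 208, 734]) cube([798, 382, 22]);


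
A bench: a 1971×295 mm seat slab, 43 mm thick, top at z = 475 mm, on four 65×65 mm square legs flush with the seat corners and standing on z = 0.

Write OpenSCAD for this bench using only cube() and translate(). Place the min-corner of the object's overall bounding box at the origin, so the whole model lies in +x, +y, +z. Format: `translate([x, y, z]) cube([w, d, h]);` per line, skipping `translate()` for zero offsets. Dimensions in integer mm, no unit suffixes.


translate([0, 0, 432]) cube([1971, 295, 43]);
cube([65, 65, 432]);
translate([0, 230, 0]) cube([65, 65, 432]);
translate([1906, 0, 0]) cube([65, 65, 432]);
translate([1906, 230, 0]) cube([65, 65, 432]);


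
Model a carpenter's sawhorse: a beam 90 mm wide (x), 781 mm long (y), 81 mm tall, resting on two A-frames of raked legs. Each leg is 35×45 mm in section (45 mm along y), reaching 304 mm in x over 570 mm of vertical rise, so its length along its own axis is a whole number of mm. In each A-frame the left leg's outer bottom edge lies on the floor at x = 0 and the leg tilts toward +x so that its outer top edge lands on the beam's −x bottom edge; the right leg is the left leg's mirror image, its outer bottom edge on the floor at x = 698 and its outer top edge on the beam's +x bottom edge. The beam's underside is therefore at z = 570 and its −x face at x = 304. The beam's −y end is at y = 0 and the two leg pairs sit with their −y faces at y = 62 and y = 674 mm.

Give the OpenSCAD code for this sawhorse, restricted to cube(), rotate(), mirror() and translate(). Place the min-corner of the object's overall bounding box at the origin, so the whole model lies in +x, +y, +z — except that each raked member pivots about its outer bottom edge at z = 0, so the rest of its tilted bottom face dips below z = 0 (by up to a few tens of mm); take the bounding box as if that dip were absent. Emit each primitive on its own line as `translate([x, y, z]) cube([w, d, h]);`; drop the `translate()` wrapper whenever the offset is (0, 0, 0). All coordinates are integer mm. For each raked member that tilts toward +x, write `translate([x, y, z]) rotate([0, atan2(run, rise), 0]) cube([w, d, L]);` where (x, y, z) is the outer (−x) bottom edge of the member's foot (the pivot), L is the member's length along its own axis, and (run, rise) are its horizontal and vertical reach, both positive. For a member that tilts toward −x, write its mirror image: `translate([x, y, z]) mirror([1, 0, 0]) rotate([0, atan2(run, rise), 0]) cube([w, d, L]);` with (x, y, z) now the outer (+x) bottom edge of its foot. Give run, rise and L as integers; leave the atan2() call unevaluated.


translate([304, 0, 570]) cube([90, 781, 81]);
translate([0, 62, 0]) rotate([0, atan2(304, 570), 0]) cube([35, 45, 646]);
translate([698, 62, 0]) mirror([1, 0, 0]) rotate([0, atan2(304, 570), 0]) cube([35, 45, 646]);
translate([0, 674, 0]) rotate([0, atan2(304, 570), 0]) cube([35, 45, 646]);
translate([698, 674, 0]) mirror([1, 0, 0]) rotate([0, atan2(304, 570), 0]) cube([35, 45, 646]);


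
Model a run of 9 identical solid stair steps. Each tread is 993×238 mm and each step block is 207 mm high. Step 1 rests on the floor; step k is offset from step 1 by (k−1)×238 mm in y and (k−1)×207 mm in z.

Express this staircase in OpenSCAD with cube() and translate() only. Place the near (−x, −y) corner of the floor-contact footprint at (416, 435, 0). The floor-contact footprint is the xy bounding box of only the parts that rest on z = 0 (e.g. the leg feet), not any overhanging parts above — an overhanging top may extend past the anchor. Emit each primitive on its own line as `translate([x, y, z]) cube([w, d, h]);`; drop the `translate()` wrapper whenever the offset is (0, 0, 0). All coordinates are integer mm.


translate([416, 435, 0]) cube([993, 238, 207]);
translate([416, 673, 207]) cube([993, 238, 207]);
translate([416, 911, 414]) cube([993, 238, 207]);
translate([416, 1149, 621]) cube([993, 238, 207]);
translate([416, 1387, 828]) cube([993, 238, 207]);
translate([416, 1625, 1035]) cube([993, 238, 207]);
translate([416, 1863, 1242]) cube([993, 238, 207]);
translate([416, 2101, 1449]) cube([993, 238, 207]);
translate([416, 2339, 1656]) cube([993, 238, 207]);


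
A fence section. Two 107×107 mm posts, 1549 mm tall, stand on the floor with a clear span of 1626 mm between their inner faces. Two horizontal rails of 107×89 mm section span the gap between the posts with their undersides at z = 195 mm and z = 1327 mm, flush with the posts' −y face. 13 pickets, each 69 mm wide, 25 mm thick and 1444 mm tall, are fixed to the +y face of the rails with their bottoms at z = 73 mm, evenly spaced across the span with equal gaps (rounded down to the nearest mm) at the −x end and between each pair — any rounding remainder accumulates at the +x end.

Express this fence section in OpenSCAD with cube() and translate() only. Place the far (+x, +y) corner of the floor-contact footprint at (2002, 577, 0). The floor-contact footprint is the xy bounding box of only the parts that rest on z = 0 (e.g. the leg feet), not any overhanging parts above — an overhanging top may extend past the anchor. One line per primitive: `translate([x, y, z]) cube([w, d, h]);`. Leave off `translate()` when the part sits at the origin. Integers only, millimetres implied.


translate([162, 470, 0]) cube([107, 107, 1549]);
translate([1895, 470, 0]) cube([107, 107, 1549]);
translate([269, 470, 195]) cube([1626, 107, 89]);
translate([269, 470, 1327]) cube([1626, 107, 89]);
translate([321, 577, 73]) cube([69, 25, 1444]);
translate([442, 577, 73]) cube([69, 25, 1444]);
translate([563, 577, 73]) cube([69, 25, 1444]);
translate([684, 577, 73]) cube([69, 25, 1444]);
translate([805, 577, 73]) cube([69, 25, 1444]);
translate([926, 577, 73]) cube([69, 25, 1444]);
translate([1047, 577, 73]) cube([69, 25, 1444]);
translate([1168, 577, 73]) cube([69, 25, 1444]);
translate([1289, 577, 73]) cube([69, 25, 1444]);
translate([1410, 577, 73]) cube([69, 25, 1444]);
translate([1531, 577, 73]) cube([69, 25, 1444]);
translate([1652, 577, 73]) cube([69, 25, 1444]);
translate([1773, 577, 73]) cube([69, 25, 1444]);


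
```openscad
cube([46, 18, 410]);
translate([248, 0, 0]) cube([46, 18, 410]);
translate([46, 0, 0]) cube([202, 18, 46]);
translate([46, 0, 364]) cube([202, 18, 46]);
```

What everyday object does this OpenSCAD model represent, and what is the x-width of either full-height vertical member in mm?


A picture frame. The border width is 46 mm.

Four thin pieces enclosing a rectangular opening — a picture frame. The two full-height stiles are 410 mm tall; the top rail sits at z = 364 and is 46 mm tall, so the border above the opening is 410 − 364 = 46 mm, matching the stile x-width.


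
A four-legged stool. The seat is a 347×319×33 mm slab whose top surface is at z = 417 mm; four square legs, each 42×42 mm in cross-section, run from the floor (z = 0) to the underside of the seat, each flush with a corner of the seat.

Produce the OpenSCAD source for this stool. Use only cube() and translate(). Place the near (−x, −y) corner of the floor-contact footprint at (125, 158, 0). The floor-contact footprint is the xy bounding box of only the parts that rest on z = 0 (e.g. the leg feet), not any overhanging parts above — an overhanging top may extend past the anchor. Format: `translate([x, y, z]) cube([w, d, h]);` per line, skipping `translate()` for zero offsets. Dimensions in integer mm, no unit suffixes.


translate([125, 158, 384]) cube([347, 319, 33]);
translate([125, 158, 0]) cube([42, 42, 384]);
translate([430, 158, 0]) cube([42, 42, 384]);
translate([125, 435, 0]) cube([42, 42, 384]);
translate([430, 435, 0]) cube([42, 42, 384]);


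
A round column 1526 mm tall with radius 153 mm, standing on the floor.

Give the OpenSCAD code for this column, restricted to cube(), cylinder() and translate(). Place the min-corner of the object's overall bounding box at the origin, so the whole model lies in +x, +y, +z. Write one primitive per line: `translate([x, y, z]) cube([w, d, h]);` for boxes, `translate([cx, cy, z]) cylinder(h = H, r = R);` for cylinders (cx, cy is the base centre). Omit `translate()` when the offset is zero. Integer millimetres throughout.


translate([153, 153, 0]) cylinder(h = 1526, r = 153);


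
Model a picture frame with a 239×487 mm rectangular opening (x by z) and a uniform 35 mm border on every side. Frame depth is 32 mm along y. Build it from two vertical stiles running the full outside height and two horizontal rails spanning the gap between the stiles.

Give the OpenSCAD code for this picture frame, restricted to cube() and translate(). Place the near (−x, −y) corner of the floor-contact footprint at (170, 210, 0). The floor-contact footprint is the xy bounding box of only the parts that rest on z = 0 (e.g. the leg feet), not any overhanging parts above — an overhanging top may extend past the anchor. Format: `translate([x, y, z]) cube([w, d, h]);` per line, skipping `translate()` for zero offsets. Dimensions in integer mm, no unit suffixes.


translate([170, 210, 0]) cube([35, 32, 557]);
translate([444, 210, 0]) cube([35, 32, 557]);
translate([205, 210, 0]) cube([239, 32, 35]);
translate([205, 210, 522]) cube([239, 32, 35]);


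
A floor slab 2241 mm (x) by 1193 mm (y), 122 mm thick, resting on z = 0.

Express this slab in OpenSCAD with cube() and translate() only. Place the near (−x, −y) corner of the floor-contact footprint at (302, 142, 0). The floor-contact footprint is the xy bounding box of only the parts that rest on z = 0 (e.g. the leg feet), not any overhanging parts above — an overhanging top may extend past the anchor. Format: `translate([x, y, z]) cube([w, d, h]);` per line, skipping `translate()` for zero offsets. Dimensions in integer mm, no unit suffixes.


translate([302, 142, 0]) cube([2241, 1193, 122]);


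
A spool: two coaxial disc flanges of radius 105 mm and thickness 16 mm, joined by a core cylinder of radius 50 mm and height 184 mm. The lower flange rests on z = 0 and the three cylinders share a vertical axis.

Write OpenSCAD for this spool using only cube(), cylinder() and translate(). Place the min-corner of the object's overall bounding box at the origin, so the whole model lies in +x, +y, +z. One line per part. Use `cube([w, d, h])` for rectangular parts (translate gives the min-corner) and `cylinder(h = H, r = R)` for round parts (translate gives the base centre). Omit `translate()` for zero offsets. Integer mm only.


translate([105, 105, 0]) cylinder(h = 16, r = 105);
translate([105, 105, 16]) cylinder(h = 184, r = 50);
translate([105, 105, 200]) cylinder(h = 16, r = 105);


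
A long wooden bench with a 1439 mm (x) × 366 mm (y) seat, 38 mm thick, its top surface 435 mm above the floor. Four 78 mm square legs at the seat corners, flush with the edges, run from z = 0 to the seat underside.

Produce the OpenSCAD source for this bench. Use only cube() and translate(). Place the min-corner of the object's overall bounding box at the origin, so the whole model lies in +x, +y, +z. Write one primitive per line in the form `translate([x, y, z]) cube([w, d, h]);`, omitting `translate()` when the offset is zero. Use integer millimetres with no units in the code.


translate([0, 0, 397]) cube([1439, 366, 38]);
cube([78, 78, 397]);
translate([0, 288, 0]) cube([78, 78, 397]);
translate([1361, 0, 0]) cube([78, 78, 397]);
translate([1361, 288, 0]) cube([78, 78, 397]);


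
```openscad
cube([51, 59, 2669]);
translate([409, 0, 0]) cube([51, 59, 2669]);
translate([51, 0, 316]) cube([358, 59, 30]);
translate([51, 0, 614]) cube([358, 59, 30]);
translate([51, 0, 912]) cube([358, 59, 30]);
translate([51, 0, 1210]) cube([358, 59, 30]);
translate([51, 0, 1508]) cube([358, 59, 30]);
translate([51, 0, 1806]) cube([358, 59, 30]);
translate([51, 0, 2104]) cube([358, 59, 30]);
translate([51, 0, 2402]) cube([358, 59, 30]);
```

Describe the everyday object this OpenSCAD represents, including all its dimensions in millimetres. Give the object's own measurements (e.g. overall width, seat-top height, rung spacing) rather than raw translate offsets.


A straight ladder. Two 51×59 mm vertical rails, 2669 mm tall, stand 460 mm apart (outside-to-outside) with their front faces coplanar on the −y side. 8 rungs, each 59 mm deep and 30 mm tall, span between the inner faces of the rails, front faces flush with the rails. The lowest rung's underside is at z = 316 mm and rungs are spaced 298 mm apart (underside to underside).


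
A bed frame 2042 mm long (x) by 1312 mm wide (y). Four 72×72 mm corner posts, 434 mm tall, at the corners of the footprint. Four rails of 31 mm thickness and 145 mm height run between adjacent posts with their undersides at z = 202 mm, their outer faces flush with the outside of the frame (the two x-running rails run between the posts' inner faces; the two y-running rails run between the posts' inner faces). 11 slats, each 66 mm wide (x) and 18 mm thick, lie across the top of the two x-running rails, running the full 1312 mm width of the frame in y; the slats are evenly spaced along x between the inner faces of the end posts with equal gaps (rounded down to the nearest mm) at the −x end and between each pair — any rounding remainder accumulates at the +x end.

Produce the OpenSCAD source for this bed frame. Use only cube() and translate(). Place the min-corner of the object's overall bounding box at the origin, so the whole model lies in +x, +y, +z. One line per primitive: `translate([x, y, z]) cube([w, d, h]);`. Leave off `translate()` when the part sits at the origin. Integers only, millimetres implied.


cube([72, 72, 434]);
translate([0, 1240, 0]) cube([72, 72, 434]);
translate([1970, 0, 0]) cube([72, 72, 434]);
translate([1970, 1240, 0]) cube([72, 72, 434]);
translate([72, 0, 202]) cube([1898, 31, 145]);
translate([72, 1281, 202]) cube([1898, 31, 145]);
translate([0, 72, 202]) cube([31, 1168, 145]);
translate([2011, 72, 202]) cube([31, 1168, 145]);
translate([169, 0, 347]) cube([66, 1312, 18]);
translate([332, 0, 347]) cube([66, 1312, 18]);
translate([495, 0, 347]) cube([66, 1312, 18]);
translate([658, 0, 347]) cube([66, 1312, 18]);
translate([821, 0, 347]) cube([66, 1312, 18]);
translate([984, 0, 347]) cube([66, 1312, 18]);
translate([1147, 0, 347]) cube([66, 1312, 18]);
translate([1310, 0, 347]) cube([66, 1312, 18]);
translate([1473, 0, 347]) cube([66, 1312, 18]);
translate([1636, 0, 347]) cube([66, 1312, 18]);
translate([1799, 0, 347]) cube([66, 1312, 18]);


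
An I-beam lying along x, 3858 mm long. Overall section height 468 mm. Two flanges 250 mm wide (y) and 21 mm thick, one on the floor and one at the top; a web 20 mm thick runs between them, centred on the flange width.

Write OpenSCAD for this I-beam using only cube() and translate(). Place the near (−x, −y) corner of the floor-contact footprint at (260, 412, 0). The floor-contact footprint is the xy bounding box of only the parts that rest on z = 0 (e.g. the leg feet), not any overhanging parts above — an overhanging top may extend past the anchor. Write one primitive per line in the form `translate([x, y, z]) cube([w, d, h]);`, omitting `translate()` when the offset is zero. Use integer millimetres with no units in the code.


translate([260, 412, 0]) cube([3858, 250, 21]);
translate([260, 527, 21]) cube([3858, 20, 426]);
translate([260, 412, 447]) cube([3858, 250, 21]);


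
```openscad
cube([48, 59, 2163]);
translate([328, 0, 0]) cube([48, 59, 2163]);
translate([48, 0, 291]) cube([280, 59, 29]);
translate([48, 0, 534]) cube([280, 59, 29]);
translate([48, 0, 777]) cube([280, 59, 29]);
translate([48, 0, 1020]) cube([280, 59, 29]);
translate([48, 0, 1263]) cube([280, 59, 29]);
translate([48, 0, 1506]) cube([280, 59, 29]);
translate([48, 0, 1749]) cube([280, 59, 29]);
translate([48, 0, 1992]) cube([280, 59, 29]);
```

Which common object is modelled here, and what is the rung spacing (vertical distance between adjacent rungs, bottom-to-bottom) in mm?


A ladder. The rung spacing is 243 mm.

Two tall 48×59 posts with 8 short bars between them — a ladder. Adjacent rungs sit at z = 291 and z = 534, so the spacing is 534 − 291 = 243 mm.


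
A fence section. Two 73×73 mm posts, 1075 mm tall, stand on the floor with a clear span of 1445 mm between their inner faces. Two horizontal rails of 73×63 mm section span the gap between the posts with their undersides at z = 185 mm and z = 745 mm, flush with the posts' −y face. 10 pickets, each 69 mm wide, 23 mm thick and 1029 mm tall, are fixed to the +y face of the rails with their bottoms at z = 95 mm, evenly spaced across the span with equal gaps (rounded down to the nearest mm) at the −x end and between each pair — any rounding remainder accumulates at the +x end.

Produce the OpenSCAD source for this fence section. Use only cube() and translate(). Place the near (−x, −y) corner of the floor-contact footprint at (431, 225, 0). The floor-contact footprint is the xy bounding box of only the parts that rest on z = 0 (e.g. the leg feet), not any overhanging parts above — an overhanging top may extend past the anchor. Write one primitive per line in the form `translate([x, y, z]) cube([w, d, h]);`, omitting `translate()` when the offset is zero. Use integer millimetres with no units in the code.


translate([431, 225, 0]) cube([73, 73, 1075]);
translate([1949, 225, 0]) cube([73, 73, 1075]);
translate([504, 225, 185]) cube([1445, 73, 63]);
translate([504, 225, 745]) cube([1445, 73, 63]);
translate([572, 298, 95]) cube([69, 23, 1029]);
translate([709, 298, 95]) cube([69, 23, 1029]);
translate([846, 298, 95]) cube([69, 23, 1029]);
translate([983, 298, 95]) cube([69, 23, 1029]);
translate([1120, 298, 95]) cube([69, 23, 1029]);
translate([1257, 298, 95]) cube([69, 23, 1029]);
translate([1394, 298, 95]) cube([69, 23, 1029]);
translate([1531, 298, 95]) cube([69, 23, 1029]);
translate([1668, 298, 95]) cube([69, 23, 1029]);
translate([1805, 298, 95]) cube([69, 23, 1029]);


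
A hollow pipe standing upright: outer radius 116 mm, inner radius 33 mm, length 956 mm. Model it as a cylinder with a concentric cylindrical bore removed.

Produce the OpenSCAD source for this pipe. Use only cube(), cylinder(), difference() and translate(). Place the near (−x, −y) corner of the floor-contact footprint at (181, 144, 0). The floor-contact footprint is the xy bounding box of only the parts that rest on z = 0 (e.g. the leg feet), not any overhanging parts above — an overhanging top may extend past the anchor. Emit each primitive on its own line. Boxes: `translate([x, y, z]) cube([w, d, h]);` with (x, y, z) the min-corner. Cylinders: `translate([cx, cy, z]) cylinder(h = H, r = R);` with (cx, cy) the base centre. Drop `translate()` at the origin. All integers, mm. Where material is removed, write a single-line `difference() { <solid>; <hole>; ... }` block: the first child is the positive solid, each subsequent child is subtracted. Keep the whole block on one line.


difference() { translate([297, 260, 0]) cylinder(h = 956, r = 116); translate([297, 260, 0]) cylinder(h = 956, r = 33); }


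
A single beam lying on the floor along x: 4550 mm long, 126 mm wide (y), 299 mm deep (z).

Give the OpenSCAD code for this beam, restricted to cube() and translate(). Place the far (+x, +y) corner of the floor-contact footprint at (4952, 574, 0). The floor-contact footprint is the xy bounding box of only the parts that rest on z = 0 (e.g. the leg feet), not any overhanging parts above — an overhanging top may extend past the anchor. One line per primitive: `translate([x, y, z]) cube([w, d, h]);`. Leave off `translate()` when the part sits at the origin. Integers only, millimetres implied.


translate([402, 448, 0]) cube([4550, 126, 299]);


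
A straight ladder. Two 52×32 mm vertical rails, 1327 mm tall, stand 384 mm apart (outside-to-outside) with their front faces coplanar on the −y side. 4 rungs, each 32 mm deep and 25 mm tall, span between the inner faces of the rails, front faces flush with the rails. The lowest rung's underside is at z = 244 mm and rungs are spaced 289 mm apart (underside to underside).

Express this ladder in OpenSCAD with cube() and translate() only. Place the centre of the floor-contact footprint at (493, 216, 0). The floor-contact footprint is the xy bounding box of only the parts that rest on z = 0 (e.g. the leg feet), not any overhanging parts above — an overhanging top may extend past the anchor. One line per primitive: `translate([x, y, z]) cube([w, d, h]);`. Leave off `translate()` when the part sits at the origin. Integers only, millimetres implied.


translate([301, 200, 0]) cube([52, 32, 1327]);
translate([633, 200, 0]) cube([52, 32, 1327]);
translate([353, 200, 244]) cube([280, 32, 25]);
translate([353, 200, 533]) cube([280, 32, 25]);
translate([353, 200, 822]) cube([280, 32, 25]);
translate([353, 200, 1111]) cube([280, 32, 25]);


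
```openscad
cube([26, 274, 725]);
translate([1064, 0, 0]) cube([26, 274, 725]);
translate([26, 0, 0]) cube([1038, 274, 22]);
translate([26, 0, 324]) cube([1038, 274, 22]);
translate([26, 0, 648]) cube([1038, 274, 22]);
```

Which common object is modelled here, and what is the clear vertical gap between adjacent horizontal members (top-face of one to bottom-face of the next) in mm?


A bookshelf. The clear shelf gap is 302 mm.

Two tall side panels with 3 horizontal boards between them — a bookshelf. The first two shelf undersides are at z = 0 and z = 324; with shelf thickness 22, the clear gap is 324 − 0 − 22 = 302 mm.


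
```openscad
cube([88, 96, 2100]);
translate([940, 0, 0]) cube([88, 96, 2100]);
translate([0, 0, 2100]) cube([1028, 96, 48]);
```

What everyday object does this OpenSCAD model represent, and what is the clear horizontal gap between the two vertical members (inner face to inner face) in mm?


A door frame. The clear opening width is 852 mm.

Two 2100 mm tall posts with a header on top — a door frame. The left jamb is 88 mm wide at x = 0; the right jamb starts at x = 940. The clear opening is 940 − 88 = 852 mm.


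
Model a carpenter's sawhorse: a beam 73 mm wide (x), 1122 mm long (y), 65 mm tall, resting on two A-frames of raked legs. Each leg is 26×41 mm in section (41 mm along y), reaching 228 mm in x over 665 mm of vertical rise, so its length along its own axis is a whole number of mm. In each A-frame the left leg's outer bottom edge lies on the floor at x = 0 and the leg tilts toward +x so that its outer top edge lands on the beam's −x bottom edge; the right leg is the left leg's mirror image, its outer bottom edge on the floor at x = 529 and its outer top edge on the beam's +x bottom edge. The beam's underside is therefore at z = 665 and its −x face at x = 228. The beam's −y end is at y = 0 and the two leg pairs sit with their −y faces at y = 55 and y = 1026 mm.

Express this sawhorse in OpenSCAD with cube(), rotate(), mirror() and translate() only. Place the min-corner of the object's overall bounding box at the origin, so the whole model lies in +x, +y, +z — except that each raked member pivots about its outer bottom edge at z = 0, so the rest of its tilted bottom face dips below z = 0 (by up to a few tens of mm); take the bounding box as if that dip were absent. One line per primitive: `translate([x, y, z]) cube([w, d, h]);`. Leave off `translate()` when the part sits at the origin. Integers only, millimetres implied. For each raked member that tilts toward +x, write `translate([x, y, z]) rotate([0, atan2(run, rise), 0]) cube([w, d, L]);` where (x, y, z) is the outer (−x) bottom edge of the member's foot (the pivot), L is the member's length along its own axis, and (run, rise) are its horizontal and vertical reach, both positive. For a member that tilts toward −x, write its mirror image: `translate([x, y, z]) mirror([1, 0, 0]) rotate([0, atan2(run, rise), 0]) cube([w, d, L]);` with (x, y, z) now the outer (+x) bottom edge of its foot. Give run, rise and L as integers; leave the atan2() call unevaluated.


translate([228, 0, 665]) cube([73, 1122, 65]);
translate([0, 55, 0]) rotate([0, atan2(228, 665), 0]) cube([26, 41, 703]);
translate([529, 55, 0]) mirror([1, 0, 0]) rotate([0, atan2(228, 665), 0]) cube([26, 41, 703]);
translate([0, 1026, 0]) rotate([0, atan2(228, 665), 0]) cube([26, 41, 703]);
translate([529, 1026, 0]) mirror([1, 0, 0]) rotate([0, atan2(228, 665), 0]) cube([26, 41, 703]);


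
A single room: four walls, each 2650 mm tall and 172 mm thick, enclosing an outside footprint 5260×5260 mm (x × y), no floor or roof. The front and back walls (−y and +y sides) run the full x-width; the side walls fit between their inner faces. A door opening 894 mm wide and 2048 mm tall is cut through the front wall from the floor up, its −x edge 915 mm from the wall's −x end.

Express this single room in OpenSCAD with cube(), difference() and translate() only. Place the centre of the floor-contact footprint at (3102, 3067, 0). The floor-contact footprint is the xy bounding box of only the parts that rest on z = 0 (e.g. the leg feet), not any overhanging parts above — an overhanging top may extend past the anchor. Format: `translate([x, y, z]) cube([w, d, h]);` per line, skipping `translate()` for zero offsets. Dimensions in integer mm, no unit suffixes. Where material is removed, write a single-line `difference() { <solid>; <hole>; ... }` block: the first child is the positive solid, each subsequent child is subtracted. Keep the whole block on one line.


difference() { translate([472, 437, 0]) cube([5260, 172, 2650]); translate([1387, 437, 0]) cube([894, 172, 2048]); }
translate([472, 5525, 0]) cube([5260, 172, 2650]);
translate([472, 609, 0]) cube([172, 4916, 2650]);
translate([5560, 609, 0]) cube([172, 4916, 2650]);


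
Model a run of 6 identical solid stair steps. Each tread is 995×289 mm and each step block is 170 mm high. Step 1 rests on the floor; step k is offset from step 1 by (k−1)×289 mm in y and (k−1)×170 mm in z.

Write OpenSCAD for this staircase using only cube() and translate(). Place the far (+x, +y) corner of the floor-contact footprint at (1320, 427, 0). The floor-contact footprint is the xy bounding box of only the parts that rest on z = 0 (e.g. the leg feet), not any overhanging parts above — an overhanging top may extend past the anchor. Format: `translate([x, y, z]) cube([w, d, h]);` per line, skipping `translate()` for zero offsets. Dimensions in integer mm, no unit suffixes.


translate([325, 138, 0]) cube([995, 289, 170]);
translate([325, 427, 170]) cube([995, 289, 170]);
translate([325, 716, 340]) cube([995, 289, 170]);
translate([325, 1005, 510]) cube([995, 289, 170]);
translate([325, 1294, 680]) cube([995, 289, 170]);
translate([325, 1583, 850]) cube([995, 289, 170]);


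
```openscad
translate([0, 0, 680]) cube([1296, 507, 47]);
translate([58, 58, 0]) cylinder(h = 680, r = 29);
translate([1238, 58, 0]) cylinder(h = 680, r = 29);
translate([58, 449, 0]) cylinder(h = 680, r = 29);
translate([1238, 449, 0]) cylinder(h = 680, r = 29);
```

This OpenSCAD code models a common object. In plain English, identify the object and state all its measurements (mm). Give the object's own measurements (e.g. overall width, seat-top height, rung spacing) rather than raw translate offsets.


A table: top 1296 mm (x) × 507 mm (y), 47 mm thick, upper face at z = 727 mm, on four round legs of 58 mm diameter, each leg's bounding box inset 29 mm from the nearest pair of top edges from z = 0 to the bottom of the top.


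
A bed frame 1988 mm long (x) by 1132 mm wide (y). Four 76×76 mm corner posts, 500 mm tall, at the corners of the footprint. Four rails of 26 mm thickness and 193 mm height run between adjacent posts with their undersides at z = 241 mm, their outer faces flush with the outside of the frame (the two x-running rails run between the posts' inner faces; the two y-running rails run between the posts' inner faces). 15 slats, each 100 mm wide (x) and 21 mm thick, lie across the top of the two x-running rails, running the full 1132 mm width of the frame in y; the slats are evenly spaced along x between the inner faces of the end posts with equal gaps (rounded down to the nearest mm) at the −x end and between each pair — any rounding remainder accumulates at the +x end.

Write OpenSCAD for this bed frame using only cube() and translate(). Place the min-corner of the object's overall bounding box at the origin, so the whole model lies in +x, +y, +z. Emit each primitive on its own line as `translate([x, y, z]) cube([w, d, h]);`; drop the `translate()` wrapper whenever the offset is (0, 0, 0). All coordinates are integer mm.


cube([76, 76, 500]);
translate([0, 1056, 0]) cube([76, 76, 500]);
translate([1912, 0, 0]) cube([76, 76, 500]);
translate([1912, 1056, 0]) cube([76, 76, 500]);
translate([76, 0, 241]) cube([1836, 26, 193]);
translate([76, 1106, 241]) cube([1836, 26, 193]);
translate([0, 76, 241]) cube([26, 980, 193]);
translate([1962, 76, 241]) cube([26, 980, 193]);
translate([97, 0, 434]) cube([100, 1132, 21]);
translate([218, 0, 434]) cube([100, 1132, 21]);
translate([339, 0, 434]) cube([100, 1132, 21]);
translate([460, 0, 434]) cube([100, 1132, 21]);
translate([581, 0, 434]) cube([100, 1132, 21]);
translate([702, 0, 434]) cube([100, 1132, 21]);
translate([823, 0, 434]) cube([100, 1132, 21]);
translate([944, 0, 434]) cube([100, 1132, 21]);
translate([1065, 0, 434]) cube([100, 1132, 21]);
translate([1186, 0, 434]) cube([100, 1132, 21]);
translate([1307, 0, 434]) cube([100, 1132, 21]);
translate([1428, 0, 434]) cube([100, 1132, 21]);
translate([1549, 0, 434]) cube([100, 1132, 21]);
translate([1670, 0, 434]) cube([100, 1132, 21]);
translate([1791, 0, 434]) cube([100, 1132, 21]);


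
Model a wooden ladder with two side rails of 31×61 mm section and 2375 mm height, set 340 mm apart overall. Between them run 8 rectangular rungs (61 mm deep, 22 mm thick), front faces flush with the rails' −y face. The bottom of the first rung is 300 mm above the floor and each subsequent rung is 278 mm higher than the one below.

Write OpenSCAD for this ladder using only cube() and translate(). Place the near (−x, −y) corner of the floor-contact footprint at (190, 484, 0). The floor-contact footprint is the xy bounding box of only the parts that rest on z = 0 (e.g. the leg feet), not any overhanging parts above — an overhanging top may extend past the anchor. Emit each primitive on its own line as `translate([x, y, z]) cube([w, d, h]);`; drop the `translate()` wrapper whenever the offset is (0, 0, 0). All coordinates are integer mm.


translate([190, 484, 0]) cube([31, 61, 2375]);
translate([499, 484, 0]) cube([31, 61, 2375]);
translate([221, 484, 300]) cube([278, 61, 22]);
translate([221, 484, 578]) cube([278, 61, 22]);
translate([221, 484, 856]) cube([278, 61, 22]);
translate([221, 484, 1134]) cube([278, 61, 22]);
translate([221, 484, 1412]) cube([278, 61, 22]);
translate([221, 484, 1690]) cube([278, 61, 22]);
translate([221, 484, 1968]) cube([278, 61, 22]);
translate([221, 484, 2246]) cube([278, 61, 22]);


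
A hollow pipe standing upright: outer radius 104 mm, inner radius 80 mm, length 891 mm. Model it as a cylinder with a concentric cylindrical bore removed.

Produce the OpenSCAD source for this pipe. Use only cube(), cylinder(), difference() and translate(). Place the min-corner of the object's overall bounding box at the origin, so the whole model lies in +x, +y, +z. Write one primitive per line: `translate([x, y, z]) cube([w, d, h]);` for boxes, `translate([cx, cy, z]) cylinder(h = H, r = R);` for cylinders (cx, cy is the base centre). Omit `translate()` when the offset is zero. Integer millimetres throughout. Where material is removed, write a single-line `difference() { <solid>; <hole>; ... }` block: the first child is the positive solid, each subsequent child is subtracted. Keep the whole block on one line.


difference() { translate([104, 104, 0]) cylinder(h = 891, r = 104); translate([104, 104, 0]) cylinder(h = 891, r = 80); }


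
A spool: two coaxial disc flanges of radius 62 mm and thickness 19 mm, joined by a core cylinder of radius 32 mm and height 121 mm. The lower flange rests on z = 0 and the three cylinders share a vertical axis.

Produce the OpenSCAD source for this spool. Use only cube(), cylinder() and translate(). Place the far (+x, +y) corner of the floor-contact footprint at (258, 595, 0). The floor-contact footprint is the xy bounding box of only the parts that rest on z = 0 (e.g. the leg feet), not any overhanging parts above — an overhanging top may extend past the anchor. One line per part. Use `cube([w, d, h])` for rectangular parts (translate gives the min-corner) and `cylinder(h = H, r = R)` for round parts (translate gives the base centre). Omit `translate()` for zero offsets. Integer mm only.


translate([196, 533, 0]) cylinder(h = 19, r = 62);
translate([196, 533, 19]) cylinder(h = 121, r = 32);
translate([196, 533, 140]) cylinder(h = 19, r = 62);


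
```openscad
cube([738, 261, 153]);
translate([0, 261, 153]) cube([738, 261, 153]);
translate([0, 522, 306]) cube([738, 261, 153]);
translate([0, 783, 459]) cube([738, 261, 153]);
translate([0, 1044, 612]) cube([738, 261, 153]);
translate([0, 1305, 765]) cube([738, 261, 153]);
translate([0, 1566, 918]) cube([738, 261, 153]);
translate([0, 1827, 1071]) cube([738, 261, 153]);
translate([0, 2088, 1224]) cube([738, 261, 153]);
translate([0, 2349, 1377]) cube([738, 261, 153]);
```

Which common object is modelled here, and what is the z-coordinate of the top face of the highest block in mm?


A staircase. The total rise is 1530 mm.

10 identical blocks, each offset up and back from the previous — a staircase. Each step is 153 mm tall and there are 10 of them, so the total rise is 10 × 153 = 1530 mm.
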